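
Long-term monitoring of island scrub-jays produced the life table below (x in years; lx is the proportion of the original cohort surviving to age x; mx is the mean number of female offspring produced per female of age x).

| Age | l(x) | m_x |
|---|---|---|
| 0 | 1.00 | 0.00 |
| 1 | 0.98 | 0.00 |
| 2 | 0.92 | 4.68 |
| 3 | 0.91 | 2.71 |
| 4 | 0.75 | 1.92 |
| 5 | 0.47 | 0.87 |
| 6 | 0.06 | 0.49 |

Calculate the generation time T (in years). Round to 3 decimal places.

2.773

lx·mx: 0, 0, 4.3056, 2.4661, 1.44, 0.4089, 0.0294 → R0 = 8.65
x·lx·mx: 0, 0, 8.6112, 7.3983, 5.76, 2.0445, 0.1764 → Σ = 23.9904
T = 23.9904 / 8.65 = 2.773457… → 2.773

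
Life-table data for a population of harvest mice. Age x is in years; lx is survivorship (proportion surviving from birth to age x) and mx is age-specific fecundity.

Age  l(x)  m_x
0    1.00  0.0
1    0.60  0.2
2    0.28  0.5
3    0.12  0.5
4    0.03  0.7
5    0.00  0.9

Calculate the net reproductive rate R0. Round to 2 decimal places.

lx·mx by age: 0, 0.12, 0.14, 0.06, 0.021, 0
R0 = Σ lx·mx = 0.341 → 0.34

0.34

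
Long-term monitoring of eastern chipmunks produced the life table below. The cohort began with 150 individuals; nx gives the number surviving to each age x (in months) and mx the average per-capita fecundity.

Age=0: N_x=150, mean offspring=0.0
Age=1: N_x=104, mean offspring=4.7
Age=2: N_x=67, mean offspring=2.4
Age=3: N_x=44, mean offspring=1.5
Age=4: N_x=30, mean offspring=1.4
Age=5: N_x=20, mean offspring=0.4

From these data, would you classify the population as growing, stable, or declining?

growing

lx = nx/n0 = nx/150: 1, 0.69333…, 0.44667…, 0.29333…, 0.2, 0.13333…
R0 = Σ lx·mx = 0 + 3.258667… + 1.072… + 0.44… + 0.28 + 0.053333… = 5.104…
R0 > 1, so the population is growing.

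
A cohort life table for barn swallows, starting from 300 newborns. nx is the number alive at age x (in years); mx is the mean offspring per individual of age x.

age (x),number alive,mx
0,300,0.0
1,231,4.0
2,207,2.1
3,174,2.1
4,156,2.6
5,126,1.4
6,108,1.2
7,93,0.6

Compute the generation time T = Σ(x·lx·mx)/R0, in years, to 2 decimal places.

lx = nx/n0 = nx/300: 1, 0.77, 0.69, 0.58, 0.52, 0.42, 0.36, 0.31
lx·mx: 0, 3.08, 1.449, 1.218, 1.352, 0.588, 0.432, 0.186 → R0 = 8.305
x·lx·mx: 0, 3.08, 2.898, 3.654, 5.408, 2.94, 2.592, 1.302 → Σ = 21.874
T = 21.874 / 8.305 = 2.633835… → 2.63

2.63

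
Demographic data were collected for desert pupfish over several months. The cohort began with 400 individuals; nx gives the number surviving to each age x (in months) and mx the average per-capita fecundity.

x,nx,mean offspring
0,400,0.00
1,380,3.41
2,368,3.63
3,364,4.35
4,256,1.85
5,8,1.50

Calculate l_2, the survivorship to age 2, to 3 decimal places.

0.920

l_2 = n_2/n_0 = 368/400 = 0.92 → 0.920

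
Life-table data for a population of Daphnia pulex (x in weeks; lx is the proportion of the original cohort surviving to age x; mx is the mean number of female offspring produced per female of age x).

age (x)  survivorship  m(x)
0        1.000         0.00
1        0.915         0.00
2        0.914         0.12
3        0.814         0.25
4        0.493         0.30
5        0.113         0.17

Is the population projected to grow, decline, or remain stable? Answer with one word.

declining

R0 = Σ lx·mx = 0 + 0 + 0.10968 + 0.2035 + 0.1479 + 0.01921 = 0.48029
R0 < 1, so the population is declining.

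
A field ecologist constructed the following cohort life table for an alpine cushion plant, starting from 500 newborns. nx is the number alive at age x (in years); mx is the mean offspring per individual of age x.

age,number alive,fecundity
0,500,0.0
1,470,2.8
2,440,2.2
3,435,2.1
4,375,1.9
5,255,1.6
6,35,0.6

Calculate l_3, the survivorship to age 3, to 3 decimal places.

l_3 = n_3/n_0 = 435/500 = 0.87 → 0.870

0.870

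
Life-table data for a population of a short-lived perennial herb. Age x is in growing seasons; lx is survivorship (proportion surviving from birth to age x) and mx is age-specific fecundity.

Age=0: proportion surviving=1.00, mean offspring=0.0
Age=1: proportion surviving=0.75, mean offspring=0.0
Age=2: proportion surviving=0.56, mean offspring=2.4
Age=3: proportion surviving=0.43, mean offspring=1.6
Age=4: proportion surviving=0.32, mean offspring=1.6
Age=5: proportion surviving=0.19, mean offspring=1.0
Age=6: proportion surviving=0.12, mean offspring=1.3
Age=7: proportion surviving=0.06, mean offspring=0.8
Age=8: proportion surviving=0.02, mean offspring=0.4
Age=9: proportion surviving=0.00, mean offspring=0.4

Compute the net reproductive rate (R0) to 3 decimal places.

lx·mx by age: 0, 0, 1.344, 0.688, 0.512, 0.19, 0.156, 0.048, 0.008, 0
R0 = Σ lx·mx = 2.946 → 2.946

2.946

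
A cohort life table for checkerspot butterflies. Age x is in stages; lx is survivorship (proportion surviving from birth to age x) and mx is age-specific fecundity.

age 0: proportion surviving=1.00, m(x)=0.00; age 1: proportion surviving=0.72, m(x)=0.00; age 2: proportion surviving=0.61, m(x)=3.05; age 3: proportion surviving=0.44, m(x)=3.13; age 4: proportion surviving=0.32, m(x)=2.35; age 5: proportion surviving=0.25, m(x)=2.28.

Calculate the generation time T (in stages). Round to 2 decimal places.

3.01

lx·mx: 0, 0, 1.8605, 1.3772, 0.752, 0.57 → R0 = 4.5597
x·lx·mx: 0, 0, 3.721, 4.1316, 3.008, 2.85 → Σ = 13.7106
T = 13.7106 / 4.5597 = 3.006908… → 3.01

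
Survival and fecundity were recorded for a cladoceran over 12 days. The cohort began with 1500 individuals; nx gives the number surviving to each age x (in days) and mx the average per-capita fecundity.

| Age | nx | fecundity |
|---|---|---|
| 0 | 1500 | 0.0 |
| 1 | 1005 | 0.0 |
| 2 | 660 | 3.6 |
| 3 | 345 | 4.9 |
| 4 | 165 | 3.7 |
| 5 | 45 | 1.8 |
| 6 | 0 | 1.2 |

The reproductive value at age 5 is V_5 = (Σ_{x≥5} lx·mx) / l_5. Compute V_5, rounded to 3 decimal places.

1.800

lx = nx/n0 = nx/1500: 1, 0.67, 0.44, 0.23, 0.11, 0.03, 0
lx·mx for x ≥ 5: 0.054, 0 → sum = 0.054
V_5 = 0.054 / l_5 = 0.054 / 0.03 = 1.8 → 1.800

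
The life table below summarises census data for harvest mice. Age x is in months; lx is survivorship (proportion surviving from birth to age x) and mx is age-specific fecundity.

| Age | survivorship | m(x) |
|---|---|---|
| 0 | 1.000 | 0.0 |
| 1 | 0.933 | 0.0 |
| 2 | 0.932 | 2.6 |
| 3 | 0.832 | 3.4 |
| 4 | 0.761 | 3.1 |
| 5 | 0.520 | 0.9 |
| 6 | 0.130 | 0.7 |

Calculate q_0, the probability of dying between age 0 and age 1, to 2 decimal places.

q_0 = (l_0 − l_1) / l_0 = (1 − 0.933) / 1
     = 0.067 / 1 = 0.067 → 0.07

0.07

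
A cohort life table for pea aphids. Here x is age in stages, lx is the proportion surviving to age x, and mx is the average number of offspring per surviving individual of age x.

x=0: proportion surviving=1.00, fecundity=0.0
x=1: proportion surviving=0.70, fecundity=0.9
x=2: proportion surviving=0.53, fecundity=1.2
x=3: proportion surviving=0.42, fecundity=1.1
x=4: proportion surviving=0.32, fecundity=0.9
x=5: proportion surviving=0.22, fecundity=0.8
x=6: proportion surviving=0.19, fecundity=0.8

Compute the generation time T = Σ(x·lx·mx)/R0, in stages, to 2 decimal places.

lx·mx: 0, 0.63, 0.636, 0.462, 0.288, 0.176, 0.152 → R0 = 2.344
x·lx·mx: 0, 0.63, 1.272, 1.386, 1.152, 0.88, 0.912 → Σ = 6.232
T = 6.232 / 2.344 = 2.658703… → 2.66

2.66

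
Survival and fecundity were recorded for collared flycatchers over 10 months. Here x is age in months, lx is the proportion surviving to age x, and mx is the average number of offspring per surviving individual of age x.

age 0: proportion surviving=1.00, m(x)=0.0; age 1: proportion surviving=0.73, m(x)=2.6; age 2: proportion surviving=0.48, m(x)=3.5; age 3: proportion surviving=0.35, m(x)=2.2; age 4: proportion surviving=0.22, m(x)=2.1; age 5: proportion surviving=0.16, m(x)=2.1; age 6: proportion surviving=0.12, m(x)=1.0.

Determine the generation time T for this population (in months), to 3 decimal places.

2.244

lx·mx: 0, 1.898, 1.68, 0.77, 0.462, 0.336, 0.12 → R0 = 5.266
x·lx·mx: 0, 1.898, 3.36, 2.31, 1.848, 1.68, 0.72 → Σ = 11.816
T = 11.816 / 5.266 = 2.243828… → 2.244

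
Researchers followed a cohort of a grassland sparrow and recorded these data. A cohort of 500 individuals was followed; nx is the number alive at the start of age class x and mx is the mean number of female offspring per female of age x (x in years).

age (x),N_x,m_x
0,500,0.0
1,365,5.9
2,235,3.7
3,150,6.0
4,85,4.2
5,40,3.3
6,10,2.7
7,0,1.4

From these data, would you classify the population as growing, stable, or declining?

lx = nx/n0 = nx/500: 1, 0.73, 0.47, 0.3, 0.17, 0.08, 0.02, 0
R0 = Σ lx·mx = 0 + 4.307 + 1.739 + 1.8 + 0.714 + 0.264 + 0.054 + 0 = 8.878
R0 > 1, so the population is growing.

growing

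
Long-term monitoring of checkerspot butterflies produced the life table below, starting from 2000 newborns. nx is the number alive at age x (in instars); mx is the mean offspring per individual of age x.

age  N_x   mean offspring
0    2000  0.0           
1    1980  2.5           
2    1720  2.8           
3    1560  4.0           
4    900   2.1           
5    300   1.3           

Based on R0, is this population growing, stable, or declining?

lx = nx/n0 = nx/2000: 1, 0.99, 0.86, 0.78, 0.45, 0.15
R0 = Σ lx·mx = 0 + 2.475 + 2.408 + 3.12 + 0.945 + 0.195 = 9.143
R0 > 1, so the population is growing.

growing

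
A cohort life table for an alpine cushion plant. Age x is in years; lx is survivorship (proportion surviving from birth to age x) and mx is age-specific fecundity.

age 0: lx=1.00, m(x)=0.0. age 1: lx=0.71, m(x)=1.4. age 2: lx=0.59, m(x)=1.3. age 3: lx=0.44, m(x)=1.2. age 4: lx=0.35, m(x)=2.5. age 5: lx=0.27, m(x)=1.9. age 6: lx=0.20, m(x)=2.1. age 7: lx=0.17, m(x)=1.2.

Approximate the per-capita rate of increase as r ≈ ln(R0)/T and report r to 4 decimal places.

R0 = Σ lx·mx = 0 + 0.994 + 0.767 + 0.528 + 0.875 + 0.513 + 0.42 + 0.204 = 4.301
Σ x·lx·mx = 14.125; T = 14.125/4.301 = 3.28412…
r ≈ ln(R0)/T = ln(4.301)/3.28412… = 0.444213… → 0.4442

0.4442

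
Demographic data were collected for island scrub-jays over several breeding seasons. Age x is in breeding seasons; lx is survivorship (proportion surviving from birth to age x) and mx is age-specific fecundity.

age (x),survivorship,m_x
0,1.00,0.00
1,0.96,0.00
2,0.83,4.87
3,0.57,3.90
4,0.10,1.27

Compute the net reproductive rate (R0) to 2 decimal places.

lx·mx by age: 0, 0, 4.0421, 2.223, 0.127
R0 = Σ lx·mx = 6.3921 → 6.39

6.39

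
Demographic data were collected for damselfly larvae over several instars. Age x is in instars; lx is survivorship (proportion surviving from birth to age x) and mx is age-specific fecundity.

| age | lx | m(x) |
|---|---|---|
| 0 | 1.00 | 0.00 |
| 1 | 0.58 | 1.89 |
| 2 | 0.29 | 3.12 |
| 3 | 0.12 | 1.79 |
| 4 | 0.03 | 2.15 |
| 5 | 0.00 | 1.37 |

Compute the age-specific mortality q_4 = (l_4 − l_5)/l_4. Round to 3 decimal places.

q_4 = (l_4 − l_5) / l_4 = (0.03 − 0) / 0.03
     = 0.03 / 0.03 = 1 → 1.000

1.000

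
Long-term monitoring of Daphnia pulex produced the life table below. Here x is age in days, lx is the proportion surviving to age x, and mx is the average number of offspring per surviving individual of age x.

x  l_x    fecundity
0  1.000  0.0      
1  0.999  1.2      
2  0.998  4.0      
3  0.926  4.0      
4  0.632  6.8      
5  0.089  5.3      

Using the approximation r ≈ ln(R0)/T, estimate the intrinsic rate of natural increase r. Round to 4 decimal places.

R0 = Σ lx·mx = 0 + 1.1988 + 3.992 + 3.704 + 4.2976 + 0.4717 = 13.6641
Σ x·lx·mx = 39.8437; T = 39.8437/13.6641 = 2.91594…
r ≈ ln(R0)/T = ln(13.6641)/2.91594… = 0.896717… → 0.8967

0.8967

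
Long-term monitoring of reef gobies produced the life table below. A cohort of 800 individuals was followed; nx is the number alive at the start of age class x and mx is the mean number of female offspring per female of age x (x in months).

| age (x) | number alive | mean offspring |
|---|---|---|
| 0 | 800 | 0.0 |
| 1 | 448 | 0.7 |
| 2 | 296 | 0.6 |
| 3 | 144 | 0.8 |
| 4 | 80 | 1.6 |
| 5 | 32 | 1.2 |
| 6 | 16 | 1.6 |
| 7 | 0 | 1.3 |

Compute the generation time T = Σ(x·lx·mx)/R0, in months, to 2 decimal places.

2.34

lx = nx/n0 = nx/800: 1, 0.56, 0.37, 0.18, 0.1, 0.04, 0.02, 0
lx·mx: 0, 0.392, 0.222, 0.144, 0.16, 0.048, 0.032, 0 → R0 = 0.998
x·lx·mx: 0, 0.392, 0.444, 0.432, 0.64, 0.24, 0.192, 0 → Σ = 2.34
T = 2.34 / 0.998 = 2.344689… → 2.34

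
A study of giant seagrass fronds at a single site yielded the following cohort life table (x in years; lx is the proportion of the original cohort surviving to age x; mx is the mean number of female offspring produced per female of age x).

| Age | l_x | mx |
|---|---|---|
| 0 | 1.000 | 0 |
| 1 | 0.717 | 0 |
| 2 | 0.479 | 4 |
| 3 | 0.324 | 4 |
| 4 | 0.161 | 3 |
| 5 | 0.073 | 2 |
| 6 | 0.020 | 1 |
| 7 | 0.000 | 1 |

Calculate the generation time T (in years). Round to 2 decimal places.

2.72

lx·mx: 0, 0, 1.916, 1.296, 0.483, 0.146, 0.02, 0 → R0 = 3.861
x·lx·mx: 0, 0, 3.832, 3.888, 1.932, 0.73, 0.12, 0 → Σ = 10.502
T = 10.502 / 3.861 = 2.720021… → 2.72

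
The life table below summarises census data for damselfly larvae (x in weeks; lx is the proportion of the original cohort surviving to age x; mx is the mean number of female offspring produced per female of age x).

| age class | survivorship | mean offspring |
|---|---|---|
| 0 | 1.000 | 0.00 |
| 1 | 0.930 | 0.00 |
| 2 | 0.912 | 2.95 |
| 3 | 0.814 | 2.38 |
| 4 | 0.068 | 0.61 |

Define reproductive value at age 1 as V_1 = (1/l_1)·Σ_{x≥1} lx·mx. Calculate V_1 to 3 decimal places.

5.021

lx·mx for x ≥ 1: 0, 2.6904, 1.93732, 0.04148 → sum = 4.6692
V_1 = 4.6692 / l_1 = 4.6692 / 0.93 = 5.020645… → 5.021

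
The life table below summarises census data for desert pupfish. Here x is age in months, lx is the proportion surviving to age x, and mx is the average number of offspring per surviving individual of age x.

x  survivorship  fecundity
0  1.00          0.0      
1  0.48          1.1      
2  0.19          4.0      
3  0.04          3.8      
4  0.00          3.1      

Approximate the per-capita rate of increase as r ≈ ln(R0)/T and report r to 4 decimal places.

0.2097

R0 = Σ lx·mx = 0 + 0.528 + 0.76 + 0.152 + 0 = 1.44
Σ x·lx·mx = 2.504; T = 2.504/1.44 = 1.73889…
r ≈ ln(R0)/T = ln(1.44)/1.73889… = 0.209699… → 0.2097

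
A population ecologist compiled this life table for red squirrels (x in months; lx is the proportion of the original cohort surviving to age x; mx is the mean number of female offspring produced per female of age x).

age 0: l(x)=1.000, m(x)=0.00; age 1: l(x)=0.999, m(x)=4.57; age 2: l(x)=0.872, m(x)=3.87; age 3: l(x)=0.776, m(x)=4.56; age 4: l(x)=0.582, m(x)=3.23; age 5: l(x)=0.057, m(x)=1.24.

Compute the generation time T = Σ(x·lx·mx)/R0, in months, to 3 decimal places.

2.219

lx·mx: 0, 4.56543, 3.37464, 3.53856, 1.87986, 0.07068 → R0 = 13.42917
x·lx·mx: 0, 4.56543, 6.74928, 10.61568, 7.51944, 0.3534 → Σ = 29.80323
T = 29.80323 / 13.42917 = 2.219291… → 2.219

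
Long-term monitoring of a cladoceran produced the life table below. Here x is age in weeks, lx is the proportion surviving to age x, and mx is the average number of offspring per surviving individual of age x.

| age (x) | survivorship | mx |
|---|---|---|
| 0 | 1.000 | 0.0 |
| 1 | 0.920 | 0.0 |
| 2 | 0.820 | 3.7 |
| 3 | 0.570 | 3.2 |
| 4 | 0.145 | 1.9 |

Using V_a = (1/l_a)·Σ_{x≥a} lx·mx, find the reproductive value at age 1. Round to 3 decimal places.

lx·mx for x ≥ 1: 0, 3.034, 1.824, 0.2755 → sum = 5.1335
V_1 = 5.1335 / l_1 = 5.1335 / 0.92 = 5.579891… → 5.580

5.580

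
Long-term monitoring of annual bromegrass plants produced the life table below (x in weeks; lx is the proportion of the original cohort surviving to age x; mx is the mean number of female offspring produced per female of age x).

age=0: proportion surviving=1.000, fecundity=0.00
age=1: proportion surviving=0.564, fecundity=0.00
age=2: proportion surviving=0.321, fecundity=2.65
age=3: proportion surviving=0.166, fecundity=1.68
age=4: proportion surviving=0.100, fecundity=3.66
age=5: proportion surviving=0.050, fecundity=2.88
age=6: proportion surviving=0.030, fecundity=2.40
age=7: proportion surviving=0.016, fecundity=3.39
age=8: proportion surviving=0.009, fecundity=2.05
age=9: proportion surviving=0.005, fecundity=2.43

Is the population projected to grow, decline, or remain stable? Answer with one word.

R0 = Σ lx·mx = 0 + 0 + 0.85065 + 0.27888 + 0.366 + 0.144 + 0.072 + 0.05424 + 0.01845 + 0.01215 = 1.79637
R0 > 1, so the population is growing.

growing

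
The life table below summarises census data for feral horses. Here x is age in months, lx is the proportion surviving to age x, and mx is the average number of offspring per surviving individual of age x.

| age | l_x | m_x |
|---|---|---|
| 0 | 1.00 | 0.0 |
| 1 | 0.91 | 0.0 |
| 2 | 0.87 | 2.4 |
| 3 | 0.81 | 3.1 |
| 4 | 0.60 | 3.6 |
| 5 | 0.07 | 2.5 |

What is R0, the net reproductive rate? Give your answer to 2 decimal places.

lx·mx by age: 0, 0, 2.088, 2.511, 2.16, 0.175
R0 = Σ lx·mx = 6.934 → 6.93

6.93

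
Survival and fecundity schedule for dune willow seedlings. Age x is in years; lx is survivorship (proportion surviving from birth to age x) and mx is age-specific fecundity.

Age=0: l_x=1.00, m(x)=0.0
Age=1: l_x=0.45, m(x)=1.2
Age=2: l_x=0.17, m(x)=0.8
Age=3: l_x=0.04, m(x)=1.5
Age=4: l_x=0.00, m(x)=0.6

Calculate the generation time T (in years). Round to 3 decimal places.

1.348

lx·mx: 0, 0.54, 0.136, 0.06, 0 → R0 = 0.736
x·lx·mx: 0, 0.54, 0.272, 0.18, 0 → Σ = 0.992
T = 0.992 / 0.736 = 1.347826… → 1.348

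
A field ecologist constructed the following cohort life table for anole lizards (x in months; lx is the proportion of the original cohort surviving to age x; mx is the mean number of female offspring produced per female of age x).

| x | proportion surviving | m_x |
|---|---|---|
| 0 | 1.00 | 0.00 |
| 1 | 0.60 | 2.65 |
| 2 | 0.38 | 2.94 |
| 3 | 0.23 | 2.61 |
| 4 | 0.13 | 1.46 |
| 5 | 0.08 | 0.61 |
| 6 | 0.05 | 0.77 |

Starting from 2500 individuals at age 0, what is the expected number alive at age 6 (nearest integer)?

Expected survivors = N0 · l_6 = 2500 × 0.05 = 125 → 125

125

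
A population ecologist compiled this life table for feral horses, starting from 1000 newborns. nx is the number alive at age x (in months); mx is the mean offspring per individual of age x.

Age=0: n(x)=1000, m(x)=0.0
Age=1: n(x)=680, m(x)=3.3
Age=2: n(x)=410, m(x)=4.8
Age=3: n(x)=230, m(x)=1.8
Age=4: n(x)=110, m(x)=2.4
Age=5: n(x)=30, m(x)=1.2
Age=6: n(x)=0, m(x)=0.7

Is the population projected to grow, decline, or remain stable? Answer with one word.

lx = nx/n0 = nx/1000: 1, 0.68, 0.41, 0.23, 0.11, 0.03, 0
R0 = Σ lx·mx = 0 + 2.244 + 1.968 + 0.414 + 0.264 + 0.036 + 0 = 4.926
R0 > 1, so the population is growing.

growing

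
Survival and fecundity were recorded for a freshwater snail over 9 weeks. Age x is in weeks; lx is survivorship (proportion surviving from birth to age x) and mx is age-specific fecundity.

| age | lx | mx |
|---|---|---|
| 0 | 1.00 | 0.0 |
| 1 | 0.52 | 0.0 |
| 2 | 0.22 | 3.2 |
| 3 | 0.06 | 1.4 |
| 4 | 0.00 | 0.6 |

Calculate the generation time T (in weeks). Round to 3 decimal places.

lx·mx: 0, 0, 0.704, 0.084, 0 → R0 = 0.788
x·lx·mx: 0, 0, 1.408, 0.252, 0 → Σ = 1.66
T = 1.66 / 0.788 = 2.106599… → 2.107

2.107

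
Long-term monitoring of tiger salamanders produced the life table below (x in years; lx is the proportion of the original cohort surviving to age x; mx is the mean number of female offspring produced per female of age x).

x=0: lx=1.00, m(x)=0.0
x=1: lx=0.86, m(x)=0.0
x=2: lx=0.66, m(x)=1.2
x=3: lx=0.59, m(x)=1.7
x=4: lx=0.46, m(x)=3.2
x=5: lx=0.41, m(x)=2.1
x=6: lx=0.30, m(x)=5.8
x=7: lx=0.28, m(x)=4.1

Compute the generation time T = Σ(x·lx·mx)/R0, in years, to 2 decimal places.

lx·mx: 0, 0, 0.792, 1.003, 1.472, 0.861, 1.74, 1.148 → R0 = 7.016
x·lx·mx: 0, 0, 1.584, 3.009, 5.888, 4.305, 10.44, 8.036 → Σ = 33.262
T = 33.262 / 7.016 = 4.740878… → 4.74

4.74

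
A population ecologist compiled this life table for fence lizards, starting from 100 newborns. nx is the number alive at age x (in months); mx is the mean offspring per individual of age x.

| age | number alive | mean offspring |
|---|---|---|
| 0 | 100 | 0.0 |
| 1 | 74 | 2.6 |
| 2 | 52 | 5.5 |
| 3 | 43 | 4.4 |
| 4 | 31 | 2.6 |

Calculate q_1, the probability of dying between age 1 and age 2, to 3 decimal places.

lx = nx/n0 = nx/100: 1, 0.74, 0.52, 0.43, 0.31
q_1 = (l_1 − l_2) / l_1 = (0.74 − 0.52) / 0.74
     = 0.22 / 0.74 = 0.297297… → 0.297

0.297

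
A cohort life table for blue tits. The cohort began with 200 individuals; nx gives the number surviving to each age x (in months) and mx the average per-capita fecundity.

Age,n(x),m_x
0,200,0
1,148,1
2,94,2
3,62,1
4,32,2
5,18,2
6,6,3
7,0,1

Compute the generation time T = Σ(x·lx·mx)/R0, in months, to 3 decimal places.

lx = nx/n0 = nx/200: 1, 0.74, 0.47, 0.31, 0.16, 0.09, 0.03, 0
lx·mx: 0, 0.74, 0.94, 0.31, 0.32, 0.18, 0.09, 0 → R0 = 2.58
x·lx·mx: 0, 0.74, 1.88, 0.93, 1.28, 0.9, 0.54, 0 → Σ = 6.27
T = 6.27 / 2.58 = 2.430233… → 2.430

2.430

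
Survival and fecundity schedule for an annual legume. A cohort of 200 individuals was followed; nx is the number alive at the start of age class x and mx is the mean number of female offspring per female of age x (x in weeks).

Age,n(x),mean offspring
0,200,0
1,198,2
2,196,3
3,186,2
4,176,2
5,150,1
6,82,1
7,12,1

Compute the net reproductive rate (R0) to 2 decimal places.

9.76

lx = nx/n0 = nx/200: 1, 0.99, 0.98, 0.93, 0.88, 0.75, 0.41, 0.06
lx·mx by age: 0, 1.98, 2.94, 1.86, 1.76, 0.75, 0.41, 0.06
R0 = Σ lx·mx = 9.76 → 9.76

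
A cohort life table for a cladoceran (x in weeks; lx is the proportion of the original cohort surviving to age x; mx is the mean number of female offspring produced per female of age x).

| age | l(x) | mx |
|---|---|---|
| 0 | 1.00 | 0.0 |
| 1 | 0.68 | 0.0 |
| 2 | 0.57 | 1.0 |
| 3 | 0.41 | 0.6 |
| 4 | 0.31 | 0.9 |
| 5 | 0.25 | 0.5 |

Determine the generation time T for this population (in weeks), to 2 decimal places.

2.97

lx·mx: 0, 0, 0.57, 0.246, 0.279, 0.125 → R0 = 1.22
x·lx·mx: 0, 0, 1.14, 0.738, 1.116, 0.625 → Σ = 3.619
T = 3.619 / 1.22 = 2.966393… → 2.97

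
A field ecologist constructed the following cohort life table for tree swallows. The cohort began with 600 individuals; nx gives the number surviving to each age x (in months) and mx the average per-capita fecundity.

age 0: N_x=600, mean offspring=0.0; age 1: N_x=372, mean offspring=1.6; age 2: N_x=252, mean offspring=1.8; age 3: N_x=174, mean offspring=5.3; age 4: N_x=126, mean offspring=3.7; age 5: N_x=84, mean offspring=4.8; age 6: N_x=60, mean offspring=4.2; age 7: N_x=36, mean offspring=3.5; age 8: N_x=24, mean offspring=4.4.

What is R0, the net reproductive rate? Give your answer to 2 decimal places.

lx = nx/n0 = nx/600: 1, 0.62, 0.42, 0.29, 0.21, 0.14, 0.1, 0.06, 0.04
lx·mx by age: 0, 0.992, 0.756, 1.537, 0.777, 0.672, 0.42, 0.21, 0.176
R0 = Σ lx·mx = 5.54 → 5.54

5.54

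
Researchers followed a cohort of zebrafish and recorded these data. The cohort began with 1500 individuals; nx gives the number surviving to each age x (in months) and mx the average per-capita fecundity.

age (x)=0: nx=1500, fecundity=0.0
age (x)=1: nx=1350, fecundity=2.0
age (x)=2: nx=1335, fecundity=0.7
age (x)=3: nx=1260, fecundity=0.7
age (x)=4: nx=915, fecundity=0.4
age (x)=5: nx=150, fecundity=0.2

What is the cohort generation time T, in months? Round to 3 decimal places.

lx = nx/n0 = nx/1500: 1, 0.9, 0.89, 0.84, 0.61, 0.1
lx·mx: 0, 1.8, 0.623, 0.588, 0.244, 0.02 → R0 = 3.275
x·lx·mx: 0, 1.8, 1.246, 1.764, 0.976, 0.1 → Σ = 5.886
T = 5.886 / 3.275 = 1.797252… → 1.797

1.797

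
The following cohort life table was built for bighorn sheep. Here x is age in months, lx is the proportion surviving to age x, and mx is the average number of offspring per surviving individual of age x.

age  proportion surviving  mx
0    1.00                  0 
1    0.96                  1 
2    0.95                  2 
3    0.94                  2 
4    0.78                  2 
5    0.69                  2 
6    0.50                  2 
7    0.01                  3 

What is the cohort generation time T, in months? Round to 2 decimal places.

lx·mx: 0, 0.96, 1.9, 1.88, 1.56, 1.38, 1, 0.03 → R0 = 8.71
x·lx·mx: 0, 0.96, 3.8, 5.64, 6.24, 6.9, 6, 0.21 → Σ = 29.75
T = 29.75 / 8.71 = 3.415614… → 3.42

3.42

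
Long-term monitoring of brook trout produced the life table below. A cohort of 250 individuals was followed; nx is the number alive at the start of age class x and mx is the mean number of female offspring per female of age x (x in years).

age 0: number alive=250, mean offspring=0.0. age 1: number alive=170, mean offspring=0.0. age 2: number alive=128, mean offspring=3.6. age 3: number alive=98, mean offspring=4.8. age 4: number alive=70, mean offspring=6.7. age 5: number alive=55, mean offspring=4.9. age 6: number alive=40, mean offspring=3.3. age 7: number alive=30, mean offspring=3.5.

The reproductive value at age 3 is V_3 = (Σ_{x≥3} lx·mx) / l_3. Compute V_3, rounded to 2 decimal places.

lx = nx/n0 = nx/250: 1, 0.68, 0.512, 0.392, 0.28, 0.22, 0.16, 0.12
lx·mx for x ≥ 3: 1.8816, 1.876, 1.078, 0.528, 0.42 → sum = 5.7836
V_3 = 5.7836 / l_3 = 5.7836 / 0.392 = 14.754082… → 14.75

14.75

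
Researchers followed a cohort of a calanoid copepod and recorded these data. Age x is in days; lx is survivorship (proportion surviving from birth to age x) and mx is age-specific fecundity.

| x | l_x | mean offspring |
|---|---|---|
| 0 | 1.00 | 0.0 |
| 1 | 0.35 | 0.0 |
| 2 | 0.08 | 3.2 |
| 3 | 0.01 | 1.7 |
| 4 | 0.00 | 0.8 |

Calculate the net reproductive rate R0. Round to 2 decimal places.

0.27

lx·mx by age: 0, 0, 0.256, 0.017, 0
R0 = Σ lx·mx = 0.273 → 0.27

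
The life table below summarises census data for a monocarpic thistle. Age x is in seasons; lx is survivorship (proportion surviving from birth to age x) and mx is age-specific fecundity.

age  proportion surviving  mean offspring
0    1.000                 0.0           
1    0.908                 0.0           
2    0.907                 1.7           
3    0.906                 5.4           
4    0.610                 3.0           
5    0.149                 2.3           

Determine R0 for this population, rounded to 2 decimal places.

lx·mx by age: 0, 0, 1.5419, 4.8924, 1.83, 0.3427
R0 = Σ lx·mx = 8.607 → 8.61

8.61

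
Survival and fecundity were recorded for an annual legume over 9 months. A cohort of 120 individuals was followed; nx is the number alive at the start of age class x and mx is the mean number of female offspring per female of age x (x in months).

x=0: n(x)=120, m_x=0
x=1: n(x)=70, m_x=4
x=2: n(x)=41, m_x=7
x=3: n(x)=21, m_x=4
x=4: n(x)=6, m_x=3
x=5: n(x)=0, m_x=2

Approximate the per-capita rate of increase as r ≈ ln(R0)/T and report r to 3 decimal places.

0.976

lx = nx/n0 = nx/120: 1, 0.58333…, 0.34167…, 0.175, 0.05, 0
R0 = Σ lx·mx = 0 + 2.33333… + 2.39167… + 0.7 + 0.15 + 0 = 5.575…
Σ x·lx·mx = 9.816667…; T = 9.816667…/5.575… = 1.76084…
r ≈ ln(R0)/T = ln(5.575…)/1.76084… = 0.97584… → 0.976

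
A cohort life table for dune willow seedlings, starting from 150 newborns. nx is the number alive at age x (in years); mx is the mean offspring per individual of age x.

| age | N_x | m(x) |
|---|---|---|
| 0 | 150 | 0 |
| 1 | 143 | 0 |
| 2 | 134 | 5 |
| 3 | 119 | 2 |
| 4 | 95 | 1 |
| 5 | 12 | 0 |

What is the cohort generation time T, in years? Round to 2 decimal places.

lx = nx/n0 = nx/150: 1, 0.95333…, 0.89333…, 0.79333…, 0.63333…, 0.08
lx·mx: 0, 0, 4.466667…, 1.586667…, 0.633333…, 0 → R0 = 6.686667…
x·lx·mx: 0, 0, 8.933333…, 4.76…, 2.533333…, 0 → Σ = 16.226667…
T = 16.226667… / 6.686667… = 2.42672… → 2.43

2.43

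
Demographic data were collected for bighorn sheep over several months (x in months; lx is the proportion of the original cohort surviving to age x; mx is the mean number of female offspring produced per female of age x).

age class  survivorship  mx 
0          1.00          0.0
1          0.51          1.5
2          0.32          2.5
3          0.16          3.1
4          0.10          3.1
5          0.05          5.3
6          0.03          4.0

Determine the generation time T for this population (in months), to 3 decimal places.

lx·mx: 0, 0.765, 0.8, 0.496, 0.31, 0.265, 0.12 → R0 = 2.756
x·lx·mx: 0, 0.765, 1.6, 1.488, 1.24, 1.325, 0.72 → Σ = 7.138
T = 7.138 / 2.756 = 2.589985… → 2.590

2.590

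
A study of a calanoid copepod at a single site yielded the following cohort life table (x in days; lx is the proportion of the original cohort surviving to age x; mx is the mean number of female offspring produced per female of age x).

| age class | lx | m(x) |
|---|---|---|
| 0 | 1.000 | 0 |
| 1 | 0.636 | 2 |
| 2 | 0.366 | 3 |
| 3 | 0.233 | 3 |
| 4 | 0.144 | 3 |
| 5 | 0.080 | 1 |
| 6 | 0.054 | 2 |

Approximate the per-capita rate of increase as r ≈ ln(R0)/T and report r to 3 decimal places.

0.577

R0 = Σ lx·mx = 0 + 1.272 + 1.098 + 0.699 + 0.432 + 0.08 + 0.108 = 3.689
Σ x·lx·mx = 8.341; T = 8.341/3.689 = 2.26105…
r ≈ ln(R0)/T = ln(3.689)/2.26105… = 0.57732… → 0.577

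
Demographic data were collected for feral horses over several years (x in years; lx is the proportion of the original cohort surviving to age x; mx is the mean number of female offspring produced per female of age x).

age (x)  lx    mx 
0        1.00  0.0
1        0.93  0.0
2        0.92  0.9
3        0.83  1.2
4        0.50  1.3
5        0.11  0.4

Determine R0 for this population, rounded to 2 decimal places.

2.52

lx·mx by age: 0, 0, 0.828, 0.996, 0.65, 0.044
R0 = Σ lx·mx = 2.518 → 2.52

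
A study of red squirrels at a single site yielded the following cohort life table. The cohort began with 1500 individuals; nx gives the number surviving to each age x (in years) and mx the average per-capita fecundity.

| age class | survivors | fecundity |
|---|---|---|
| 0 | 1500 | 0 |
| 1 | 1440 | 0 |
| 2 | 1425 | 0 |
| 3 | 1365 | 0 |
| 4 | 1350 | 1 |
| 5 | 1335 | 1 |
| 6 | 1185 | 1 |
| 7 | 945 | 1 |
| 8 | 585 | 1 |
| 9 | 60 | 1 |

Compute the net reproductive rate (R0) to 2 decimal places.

3.64

lx = nx/n0 = nx/1500: 1, 0.96, 0.95, 0.91, 0.9, 0.89, 0.79, 0.63, 0.39, 0.04
lx·mx by age: 0, 0, 0, 0, 0.9, 0.89, 0.79, 0.63, 0.39, 0.04
R0 = Σ lx·mx = 3.64 → 3.64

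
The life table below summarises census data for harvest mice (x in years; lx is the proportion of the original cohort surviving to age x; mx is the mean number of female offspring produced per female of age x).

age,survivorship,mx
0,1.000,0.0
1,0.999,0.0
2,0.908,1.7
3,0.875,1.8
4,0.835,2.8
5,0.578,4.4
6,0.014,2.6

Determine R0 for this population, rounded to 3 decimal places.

8.036

lx·mx by age: 0, 0, 1.5436, 1.575, 2.338, 2.5432, 0.0364
R0 = Σ lx·mx = 8.0362 → 8.036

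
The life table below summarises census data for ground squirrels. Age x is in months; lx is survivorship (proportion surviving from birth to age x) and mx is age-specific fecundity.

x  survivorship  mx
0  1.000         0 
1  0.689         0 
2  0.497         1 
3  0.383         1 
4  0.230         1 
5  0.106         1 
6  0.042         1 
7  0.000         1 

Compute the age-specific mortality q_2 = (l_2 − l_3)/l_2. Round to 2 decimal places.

q_2 = (l_2 − l_3) / l_2 = (0.497 − 0.383) / 0.497
     = 0.114 / 0.497 = 0.229376… → 0.23

0.23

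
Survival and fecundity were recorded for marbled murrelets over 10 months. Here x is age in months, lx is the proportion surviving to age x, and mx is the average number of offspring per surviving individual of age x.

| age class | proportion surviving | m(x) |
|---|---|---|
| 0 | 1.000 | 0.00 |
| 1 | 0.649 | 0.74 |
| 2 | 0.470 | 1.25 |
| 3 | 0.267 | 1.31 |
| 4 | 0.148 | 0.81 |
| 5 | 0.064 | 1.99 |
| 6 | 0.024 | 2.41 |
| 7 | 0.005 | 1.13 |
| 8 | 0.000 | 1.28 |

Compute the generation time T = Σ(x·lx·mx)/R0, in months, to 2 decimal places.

2.43

lx·mx: 0, 0.48026, 0.5875, 0.34977, 0.11988, 0.12736, 0.05784, 0.00565, 0 → R0 = 1.72826
x·lx·mx: 0, 0.48026, 1.175, 1.04931, 0.47952, 0.6368, 0.34704, 0.03955, 0 → Σ = 4.20748
T = 4.20748 / 1.72826 = 2.434518… → 2.43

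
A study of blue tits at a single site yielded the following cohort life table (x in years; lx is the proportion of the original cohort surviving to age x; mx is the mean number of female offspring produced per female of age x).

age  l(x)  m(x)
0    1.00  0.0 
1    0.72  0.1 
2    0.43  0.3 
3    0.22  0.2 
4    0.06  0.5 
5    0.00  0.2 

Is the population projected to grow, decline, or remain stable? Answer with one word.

declining

R0 = Σ lx·mx = 0 + 0.072 + 0.129 + 0.044 + 0.03 + 0 = 0.275
R0 < 1, so the population is declining.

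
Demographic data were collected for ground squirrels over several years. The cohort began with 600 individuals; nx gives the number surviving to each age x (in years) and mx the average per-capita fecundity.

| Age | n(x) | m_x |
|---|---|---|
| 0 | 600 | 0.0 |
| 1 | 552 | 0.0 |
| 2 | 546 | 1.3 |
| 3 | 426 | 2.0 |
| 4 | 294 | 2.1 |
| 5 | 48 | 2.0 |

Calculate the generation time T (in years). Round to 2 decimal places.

lx = nx/n0 = nx/600: 1, 0.92, 0.91, 0.71, 0.49, 0.08
lx·mx: 0, 0, 1.183, 1.42, 1.029, 0.16 → R0 = 3.792
x·lx·mx: 0, 0, 2.366, 4.26, 4.116, 0.8 → Σ = 11.542
T = 11.542 / 3.792 = 3.043776… → 3.04

3.04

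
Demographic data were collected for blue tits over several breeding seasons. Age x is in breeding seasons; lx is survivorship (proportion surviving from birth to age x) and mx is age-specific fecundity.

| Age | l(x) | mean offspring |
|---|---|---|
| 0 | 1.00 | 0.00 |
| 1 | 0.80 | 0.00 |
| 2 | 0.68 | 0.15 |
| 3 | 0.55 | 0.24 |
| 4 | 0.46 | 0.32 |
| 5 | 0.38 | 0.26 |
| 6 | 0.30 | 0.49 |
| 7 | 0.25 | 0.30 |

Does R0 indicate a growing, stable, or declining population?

R0 = Σ lx·mx = 0 + 0 + 0.102 + 0.132 + 0.1472 + 0.0988 + 0.147 + 0.075 = 0.702
R0 < 1, so the population is declining.

declining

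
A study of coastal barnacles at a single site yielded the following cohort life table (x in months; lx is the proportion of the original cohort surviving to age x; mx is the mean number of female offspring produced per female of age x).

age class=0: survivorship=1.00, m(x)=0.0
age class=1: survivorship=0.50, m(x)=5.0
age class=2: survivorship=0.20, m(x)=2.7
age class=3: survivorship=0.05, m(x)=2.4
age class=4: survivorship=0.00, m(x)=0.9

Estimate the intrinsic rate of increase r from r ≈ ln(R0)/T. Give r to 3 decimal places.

R0 = Σ lx·mx = 0 + 2.5 + 0.54 + 0.12 + 0 = 3.16
Σ x·lx·mx = 3.94; T = 3.94/3.16 = 1.24684…
r ≈ ln(R0)/T = ln(3.16)/1.24684… = 0.92279… → 0.923

0.923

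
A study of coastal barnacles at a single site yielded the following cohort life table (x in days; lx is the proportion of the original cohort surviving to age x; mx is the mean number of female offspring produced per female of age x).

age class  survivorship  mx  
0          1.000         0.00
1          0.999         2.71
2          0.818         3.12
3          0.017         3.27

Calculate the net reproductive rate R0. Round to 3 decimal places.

lx·mx by age: 0, 2.70729, 2.55216, 0.05559
R0 = Σ lx·mx = 5.31504 → 5.315

5.315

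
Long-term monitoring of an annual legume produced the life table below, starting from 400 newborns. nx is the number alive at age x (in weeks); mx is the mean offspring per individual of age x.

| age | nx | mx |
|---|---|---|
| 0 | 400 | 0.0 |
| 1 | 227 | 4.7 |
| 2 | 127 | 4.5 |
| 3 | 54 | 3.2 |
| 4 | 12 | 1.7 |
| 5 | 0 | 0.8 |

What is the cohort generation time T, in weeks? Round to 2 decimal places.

1.53

lx = nx/n0 = nx/400: 1, 0.5675, 0.3175, 0.135, 0.03, 0
lx·mx: 0, 2.66725, 1.42875, 0.432, 0.051, 0 → R0 = 4.579
x·lx·mx: 0, 2.66725, 2.8575, 1.296, 0.204, 0 → Σ = 7.02475
T = 7.02475 / 4.579 = 1.534123… → 1.53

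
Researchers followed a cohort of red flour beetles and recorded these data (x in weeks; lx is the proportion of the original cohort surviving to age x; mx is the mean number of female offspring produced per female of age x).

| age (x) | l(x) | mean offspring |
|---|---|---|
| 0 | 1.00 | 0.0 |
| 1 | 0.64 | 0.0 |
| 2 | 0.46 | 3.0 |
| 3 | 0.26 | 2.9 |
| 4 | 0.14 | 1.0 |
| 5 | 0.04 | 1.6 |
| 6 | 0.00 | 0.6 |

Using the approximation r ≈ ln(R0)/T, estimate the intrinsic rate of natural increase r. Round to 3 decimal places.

0.336

R0 = Σ lx·mx = 0 + 0 + 1.38 + 0.754 + 0.14 + 0.064 + 0 = 2.338
Σ x·lx·mx = 5.902; T = 5.902/2.338 = 2.52438…
r ≈ ln(R0)/T = ln(2.338)/2.52438… = 0.33644… → 0.336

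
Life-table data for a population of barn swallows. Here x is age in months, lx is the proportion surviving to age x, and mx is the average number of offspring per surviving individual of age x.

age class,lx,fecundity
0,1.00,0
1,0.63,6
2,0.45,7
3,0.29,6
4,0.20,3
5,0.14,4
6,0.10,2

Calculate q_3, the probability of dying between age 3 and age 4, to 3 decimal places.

q_3 = (l_3 − l_4) / l_3 = (0.29 − 0.2) / 0.29
     = 0.09 / 0.29 = 0.310345… → 0.310

0.310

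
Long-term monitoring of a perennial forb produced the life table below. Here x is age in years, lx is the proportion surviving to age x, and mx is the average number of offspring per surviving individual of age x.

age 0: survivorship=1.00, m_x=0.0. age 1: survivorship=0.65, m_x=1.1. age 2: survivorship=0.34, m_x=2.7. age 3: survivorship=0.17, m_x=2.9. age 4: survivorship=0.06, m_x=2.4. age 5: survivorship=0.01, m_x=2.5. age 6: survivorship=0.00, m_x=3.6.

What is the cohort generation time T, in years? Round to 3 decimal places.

2.061

lx·mx: 0, 0.715, 0.918, 0.493, 0.144, 0.025, 0 → R0 = 2.295
x·lx·mx: 0, 0.715, 1.836, 1.479, 0.576, 0.125, 0 → Σ = 4.731
T = 4.731 / 2.295 = 2.061438… → 2.061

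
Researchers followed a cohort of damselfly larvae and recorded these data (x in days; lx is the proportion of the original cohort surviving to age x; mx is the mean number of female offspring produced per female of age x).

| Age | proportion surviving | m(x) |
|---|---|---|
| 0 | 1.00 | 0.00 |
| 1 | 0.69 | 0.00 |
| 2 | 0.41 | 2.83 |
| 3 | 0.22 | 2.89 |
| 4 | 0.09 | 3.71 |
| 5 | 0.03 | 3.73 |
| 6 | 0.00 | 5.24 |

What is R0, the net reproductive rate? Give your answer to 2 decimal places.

lx·mx by age: 0, 0, 1.1603, 0.6358, 0.3339, 0.1119, 0
R0 = Σ lx·mx = 2.2419 → 2.24

2.24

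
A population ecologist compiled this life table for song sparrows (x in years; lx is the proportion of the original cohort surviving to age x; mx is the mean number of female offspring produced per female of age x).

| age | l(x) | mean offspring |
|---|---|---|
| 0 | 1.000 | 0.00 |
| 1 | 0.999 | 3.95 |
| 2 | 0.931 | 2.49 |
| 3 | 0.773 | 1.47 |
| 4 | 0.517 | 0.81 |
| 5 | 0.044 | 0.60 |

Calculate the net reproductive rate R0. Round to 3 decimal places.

lx·mx by age: 0, 3.94605, 2.31819, 1.13631, 0.41877, 0.0264
R0 = Σ lx·mx = 7.84572 → 7.846

7.846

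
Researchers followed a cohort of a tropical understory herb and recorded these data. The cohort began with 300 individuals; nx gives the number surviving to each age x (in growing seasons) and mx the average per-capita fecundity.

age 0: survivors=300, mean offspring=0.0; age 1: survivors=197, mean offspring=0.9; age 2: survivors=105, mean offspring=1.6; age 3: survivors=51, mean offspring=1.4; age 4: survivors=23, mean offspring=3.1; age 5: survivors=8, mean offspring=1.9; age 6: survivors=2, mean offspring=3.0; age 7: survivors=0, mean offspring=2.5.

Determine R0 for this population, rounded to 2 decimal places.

1.70

lx = nx/n0 = nx/300: 1, 0.65667…, 0.35, 0.17, 0.07667…, 0.02667…, 0.00667…, 0
lx·mx by age: 0, 0.591…, 0.56, 0.238, 0.237667…, 0.050667…, 0.02…, 0
R0 = Σ lx·mx = 1.697333… → 1.70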